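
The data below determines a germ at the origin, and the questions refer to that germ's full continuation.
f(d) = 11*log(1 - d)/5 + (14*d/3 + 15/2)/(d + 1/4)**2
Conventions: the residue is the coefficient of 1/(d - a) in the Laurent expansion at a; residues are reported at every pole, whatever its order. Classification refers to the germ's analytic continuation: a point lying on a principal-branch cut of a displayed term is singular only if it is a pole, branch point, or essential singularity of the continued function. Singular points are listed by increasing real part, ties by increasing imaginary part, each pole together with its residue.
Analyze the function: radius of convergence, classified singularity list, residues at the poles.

Denominator factor (d + 1/4)^2: pole of order 2 at -1/4, modulus 1/4.
Branch term (11/5)*log(1 - d/(1)): its argument vanishes at d = 1, a logarithmic branch point, modulus 1.
The radius of convergence is the smallest modulus among the singular points: 1/4.
The branch term is analytic at -1/4 and contributes nothing to the residue; only the rational part matters.
At the order-2 pole -1/4 set g(d) = (d - (-1/4))^2*(rational part) = 14*d/3 + 15/2.
Order-2 pole: residue = g'(a); g'(-1/4) = 14/3, so the residue is 14/3.
List the singular points by increasing real part (a conjugate pair: the negative imaginary part first).

Radius of convergence at 0: 1/4.
At -1/4: a pole of order 2; residue 14/3.
At 1: a logarithmic branch point.


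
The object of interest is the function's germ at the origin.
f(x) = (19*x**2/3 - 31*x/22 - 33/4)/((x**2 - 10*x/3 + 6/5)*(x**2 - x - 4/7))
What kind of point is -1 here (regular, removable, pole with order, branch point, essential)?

The point is a regular point.

Denominator factors: x**2 - x - 4/7 = 10/7 at x = -1; x**2 - 10*x/3 + 6/5 = 83/15 at x = -1 — none vanishes.
So the germ continues analytically to -1.


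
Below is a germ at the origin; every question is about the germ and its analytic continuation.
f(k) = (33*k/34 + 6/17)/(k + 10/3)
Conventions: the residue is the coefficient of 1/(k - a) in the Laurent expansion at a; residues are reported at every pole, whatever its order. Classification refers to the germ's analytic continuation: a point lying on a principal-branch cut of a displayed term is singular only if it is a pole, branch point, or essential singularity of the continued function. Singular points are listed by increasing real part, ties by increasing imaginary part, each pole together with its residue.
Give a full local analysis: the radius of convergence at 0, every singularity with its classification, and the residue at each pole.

Radius of convergence at 0: 10/3.
At -10/3: a pole of order 1; residue -49/17.

Denominator factor (k + 10/3): pole of order 1 at -10/3, modulus 10/3.
The radius of convergence is the smallest modulus among the singular points: 10/3.
At the order-1 pole -10/3 set g(k) = (k - (-10/3))*f(k) = 33*k/34 + 6/17.
Simple pole: residue = g(a) at a = -10/3, which is -49/17.


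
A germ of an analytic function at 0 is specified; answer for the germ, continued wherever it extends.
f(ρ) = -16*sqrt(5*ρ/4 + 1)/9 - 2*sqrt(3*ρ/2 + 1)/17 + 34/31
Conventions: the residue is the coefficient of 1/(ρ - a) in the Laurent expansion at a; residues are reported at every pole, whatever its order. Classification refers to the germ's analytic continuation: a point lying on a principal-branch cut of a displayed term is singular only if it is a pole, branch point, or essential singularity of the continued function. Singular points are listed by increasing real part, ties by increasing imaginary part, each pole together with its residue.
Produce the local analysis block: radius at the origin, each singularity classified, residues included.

Radius of convergence at 0: 2/3.
At -4/5: an algebraic (square-root) branch point.
At -2/3: an algebraic (square-root) branch point.

Branch term (-16/9)*sqrt(1 - ρ/(-4/5)): its argument vanishes at ρ = -4/5, a square-root branch point, modulus 4/5.
Branch term (-2/17)*sqrt(1 - ρ/(-2/3)): its argument vanishes at ρ = -2/3, a square-root branch point, modulus 2/3.
The radius of convergence is the smallest modulus among the singular points: 2/3.
List the singular points by increasing real part (a conjugate pair: the negative imaginary part first).


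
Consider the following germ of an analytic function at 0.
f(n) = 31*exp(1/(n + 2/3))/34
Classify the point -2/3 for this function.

The exponent 1/(n - (-2/3)) has a pole at -2/3, so exp(1/(n - (-2/3))) takes every nonzero value near it: an essential singularity (not a pole of any order).

The point is an essential singularity.


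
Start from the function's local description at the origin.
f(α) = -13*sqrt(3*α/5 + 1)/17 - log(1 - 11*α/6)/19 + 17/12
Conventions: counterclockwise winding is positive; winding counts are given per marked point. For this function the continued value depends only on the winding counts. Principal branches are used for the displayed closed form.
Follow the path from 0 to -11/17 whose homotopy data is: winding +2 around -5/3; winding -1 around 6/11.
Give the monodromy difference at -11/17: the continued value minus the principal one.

Continued minus principal equals (2/19)*pi*i.

The rational part is single-valued and drops out of the difference; each branch term changes only by its own monodromy.
(-13/17)*sqrt(1 - α/(-5/3)): winding +2 is even, the square root returns to the same sheet, contribution 0.
(-1/19)*log(1 - α/(6/11)): each positive loop around 6/11 adds 2*pi*i to the log, so winding -1 contributes (-1/19)*(-1)*2*pi*i = (2/19)*pi*i.
Summing the contributions at α = -11/17 gives (2/19)*pi*i.


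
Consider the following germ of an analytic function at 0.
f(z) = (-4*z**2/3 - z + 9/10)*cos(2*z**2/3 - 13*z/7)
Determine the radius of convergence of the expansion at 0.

The factor cos(2*z**2/3 - 13*z/7) is entire and contributes no finite singular point.
The polynomial part has no poles.
No finite singular points: the Taylor series at 0 converges everywhere.

The radius of convergence is infinite.


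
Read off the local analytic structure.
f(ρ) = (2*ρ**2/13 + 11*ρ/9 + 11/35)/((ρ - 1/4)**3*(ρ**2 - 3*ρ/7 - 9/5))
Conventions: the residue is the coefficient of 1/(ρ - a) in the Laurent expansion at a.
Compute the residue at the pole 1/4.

At the order-3 pole 1/4 set g(ρ) = (ρ - (1/4))^3*f(ρ) = (2*ρ**2/13 + 11*ρ/9 + 11/35)/(ρ**2 - 3*ρ/7 - 9/5).
Order-3 pole: residue = g''(a)/2; g''(1/4) = -76394149760/128969443629, so the residue is -38197074880/128969443629.

The residue is -38197074880/128969443629.


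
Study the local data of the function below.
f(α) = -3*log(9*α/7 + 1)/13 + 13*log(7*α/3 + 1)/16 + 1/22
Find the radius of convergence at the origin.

Branch term (13/16)*log(1 - α/(-3/7)): its argument vanishes at α = -3/7, a logarithmic branch point, modulus 3/7.
Branch term (-3/13)*log(1 - α/(-7/9)): its argument vanishes at α = -7/9, a logarithmic branch point, modulus 7/9.
The radius of convergence is the smallest modulus among the singular points: 3/7.

The radius of convergence is 3/7.


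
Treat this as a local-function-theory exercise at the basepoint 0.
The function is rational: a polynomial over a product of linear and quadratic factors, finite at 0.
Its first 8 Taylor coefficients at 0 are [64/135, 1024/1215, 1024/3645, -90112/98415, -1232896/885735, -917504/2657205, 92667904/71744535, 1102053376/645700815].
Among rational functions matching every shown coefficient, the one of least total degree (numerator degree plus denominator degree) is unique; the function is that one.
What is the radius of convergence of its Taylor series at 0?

No rational of total degree below 4 reproduces all 8 coefficients; solving the [0/4] Pade equations on them gives f(d) = 3/(5*(d**2 - d + 9/8)**2), whose expansion matches every shown term.
Denominator factor (d**2 - d + 9/8)^2: discriminant -7/2, complex-conjugate roots (1/2) + ((1/4)*sqrt(14))*i and (1/2) - ((1/4)*sqrt(14))*i; poles of order 2, moduli (3/4)*sqrt(2) and (3/4)*sqrt(2).
The radius of convergence is the smallest modulus among the singular points: (3/4)*sqrt(2).

The radius of convergence is (3/4)*sqrt(2).


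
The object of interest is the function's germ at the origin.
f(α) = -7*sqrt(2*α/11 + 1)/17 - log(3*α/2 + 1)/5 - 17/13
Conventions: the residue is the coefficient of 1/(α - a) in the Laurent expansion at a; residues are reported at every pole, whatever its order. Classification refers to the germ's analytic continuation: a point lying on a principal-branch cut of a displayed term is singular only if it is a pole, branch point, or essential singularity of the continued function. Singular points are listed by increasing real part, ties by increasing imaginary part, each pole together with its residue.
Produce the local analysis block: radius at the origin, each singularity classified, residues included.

Branch term (-1/5)*log(1 - α/(-2/3)): its argument vanishes at α = -2/3, a logarithmic branch point, modulus 2/3.
Branch term (-7/17)*sqrt(1 - α/(-11/2)): its argument vanishes at α = -11/2, a square-root branch point, modulus 11/2.
The radius of convergence is the smallest modulus among the singular points: 2/3.
List the singular points by increasing real part (a conjugate pair: the negative imaginary part first).

Radius of convergence at 0: 2/3.
At -11/2: an algebraic (square-root) branch point.
At -2/3: a logarithmic branch point.


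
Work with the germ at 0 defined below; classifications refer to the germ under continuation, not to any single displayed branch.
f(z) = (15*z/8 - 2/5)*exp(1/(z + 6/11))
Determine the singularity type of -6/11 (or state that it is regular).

The exponent 1/(z - (-6/11)) has a pole at -6/11, so exp(1/(z - (-6/11))) takes every nonzero value near it: an essential singularity (not a pole of any order).

The point is an essential singularity.


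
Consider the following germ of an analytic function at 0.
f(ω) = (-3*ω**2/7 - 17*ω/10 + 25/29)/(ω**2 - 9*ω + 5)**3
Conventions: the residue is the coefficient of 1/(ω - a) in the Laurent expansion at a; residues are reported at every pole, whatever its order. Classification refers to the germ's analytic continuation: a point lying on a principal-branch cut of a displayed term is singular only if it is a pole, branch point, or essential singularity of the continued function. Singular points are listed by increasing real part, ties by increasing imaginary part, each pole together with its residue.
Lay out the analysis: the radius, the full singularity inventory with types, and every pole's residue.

Radius of convergence at 0: 9/2 - (1/2)*sqrt(61).
At 9/2 - (1/2)*sqrt(61): a pole of order 3; residue (23121/65824490)*sqrt(61).
At 9/2 + (1/2)*sqrt(61): a pole of order 3; residue -(23121/65824490)*sqrt(61).


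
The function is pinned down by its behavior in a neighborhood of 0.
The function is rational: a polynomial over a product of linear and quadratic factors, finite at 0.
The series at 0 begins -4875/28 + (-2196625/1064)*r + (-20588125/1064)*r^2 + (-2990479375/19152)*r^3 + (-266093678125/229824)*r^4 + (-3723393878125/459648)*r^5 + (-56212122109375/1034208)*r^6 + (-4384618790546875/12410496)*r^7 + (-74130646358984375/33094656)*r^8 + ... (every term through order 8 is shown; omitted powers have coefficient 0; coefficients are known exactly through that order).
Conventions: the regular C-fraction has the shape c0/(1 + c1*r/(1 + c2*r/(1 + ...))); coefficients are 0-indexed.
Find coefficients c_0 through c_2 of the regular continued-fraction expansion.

Taylor coefficients (read off): a_0 = -4875/28, a_1 = -2196625/1064, a_2 = -20588125/1064.
c0 = a_0 = -4875/28. Peel one level at a time: if S = 1 + c*r/S' with S'(0) = 1, then c is the r-coefficient of S and S' = c*r/(S - 1).
S_1 = c0/f = 1 + (-17573/1482)*r + (64717519/2196324)*r^2 + ...; c1 = -17573/1482.
S_2 = c1*r/(S_1 - 1) = 1 + (64717519/26043186)*r + ...; c2 = 64717519/26043186.

The regular C-fraction coefficients are [-4875/28, -17573/1482, 64717519/26043186].


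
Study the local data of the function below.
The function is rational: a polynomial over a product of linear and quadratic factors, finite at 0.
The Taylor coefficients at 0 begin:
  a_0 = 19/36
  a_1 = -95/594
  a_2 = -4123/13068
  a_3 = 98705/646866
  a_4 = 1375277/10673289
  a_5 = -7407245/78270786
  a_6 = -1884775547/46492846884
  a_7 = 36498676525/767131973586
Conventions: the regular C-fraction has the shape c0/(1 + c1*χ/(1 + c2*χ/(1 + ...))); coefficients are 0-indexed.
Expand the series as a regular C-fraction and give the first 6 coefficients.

The regular C-fraction coefficients are [19/36, 10/33, -751/330, 527701/247830, 25994430/396303451, 85831790/343533351].

Taylor coefficients (read off): a_0 = 19/36, a_1 = -95/594, a_2 = -4123/13068, a_3 = 98705/646866, a_4 = 1375277/10673289, a_5 = -7407245/78270786.
c0 = a_0 = 19/36. Peel one level at a time: if S = 1 + c*χ/S' with S'(0) = 1, then c is the χ-coefficient of S and S' = c*χ/(S - 1).
S_1 = c0/f = 1 + (10/33)*χ + (751/1089)*χ^2 + ...; c1 = 10/33.
S_2 = c1*χ/(S_1 - 1) = 1 + (-751/330)*χ + (527701/108900)*χ^2 + ...; c2 = -751/330.
S_3 = c2*χ/(S_2 - 1) = 1 + (527701/247830)*χ + (-78771/564001)*χ^2 + ...; c3 = 527701/247830.
S_4 = c3*χ/(S_3 - 1) = 1 + (25994430/396303451)*χ + (-4563599700/278468345401)*χ^2 + ...; c4 = 25994430/396303451.
S_5 = c4*χ/(S_4 - 1) = 1 + (85831790/343533351)*χ + ...; c5 = 85831790/343533351.


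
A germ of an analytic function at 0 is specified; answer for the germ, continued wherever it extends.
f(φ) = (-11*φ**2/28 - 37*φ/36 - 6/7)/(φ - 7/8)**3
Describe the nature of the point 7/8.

The point is a pole of order 3.

The denominator factor φ - 7/8 vanishes at 7/8 and appears to the power 3; the numerator there equals -33179/16128, nonzero, and no other factor vanishes.
Hence a pole whose order is the multiplicity, 3.


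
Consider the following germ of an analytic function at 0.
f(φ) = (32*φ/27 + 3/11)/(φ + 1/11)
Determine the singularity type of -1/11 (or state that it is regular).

The denominator factor φ + 1/11 vanishes at -1/11 and appears to the power 1; the numerator there equals 49/297, nonzero, and no other factor vanishes.
Hence a pole whose order is the multiplicity, 1.

The point is a pole of order 1.


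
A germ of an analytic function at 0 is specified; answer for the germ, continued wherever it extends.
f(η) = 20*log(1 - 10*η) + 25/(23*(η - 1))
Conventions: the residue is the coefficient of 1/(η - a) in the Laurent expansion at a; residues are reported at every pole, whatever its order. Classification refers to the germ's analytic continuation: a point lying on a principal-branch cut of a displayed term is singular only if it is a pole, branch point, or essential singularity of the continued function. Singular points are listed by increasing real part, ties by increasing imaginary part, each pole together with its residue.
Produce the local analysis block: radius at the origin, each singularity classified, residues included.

Denominator factor (η - 1): pole of order 1 at 1, modulus 1.
Branch term (20)*log(1 - η/(1/10)): its argument vanishes at η = 1/10, a logarithmic branch point, modulus 1/10.
The radius of convergence is the smallest modulus among the singular points: 1/10.
The branch term is analytic at 1 and contributes nothing to the residue; only the rational part matters.
At the order-1 pole 1 set g(η) = (η - (1))*(rational part) = 25/23.
Simple pole: residue = g(a) at a = 1, which is 25/23.
List the singular points by increasing real part (a conjugate pair: the negative imaginary part first).

Radius of convergence at 0: 1/10.
At 1/10: a logarithmic branch point.
At 1: a pole of order 1; residue 25/23.


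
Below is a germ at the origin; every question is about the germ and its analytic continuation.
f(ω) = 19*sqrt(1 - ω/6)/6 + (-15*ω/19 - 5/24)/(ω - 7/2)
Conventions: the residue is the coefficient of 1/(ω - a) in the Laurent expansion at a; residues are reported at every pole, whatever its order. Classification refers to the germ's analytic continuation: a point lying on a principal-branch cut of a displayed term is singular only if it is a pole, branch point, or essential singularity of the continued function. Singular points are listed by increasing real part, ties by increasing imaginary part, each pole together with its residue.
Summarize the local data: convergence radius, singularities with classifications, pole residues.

Radius of convergence at 0: 7/2.
At 7/2: a pole of order 1; residue -1355/456.
At 6: an algebraic (square-root) branch point.

Denominator factor (ω - 7/2): pole of order 1 at 7/2, modulus 7/2.
Branch term (19/6)*sqrt(1 - ω/(6)): its argument vanishes at ω = 6, a square-root branch point, modulus 6.
The radius of convergence is the smallest modulus among the singular points: 7/2.
The branch term is analytic at 7/2 and contributes nothing to the residue; only the rational part matters.
At the order-1 pole 7/2 set g(ω) = (ω - (7/2))*(rational part) = -15*ω/19 - 5/24.
Simple pole: residue = g(a) at a = 7/2, which is -1355/456.
List the singular points by increasing real part (a conjugate pair: the negative imaginary part first).


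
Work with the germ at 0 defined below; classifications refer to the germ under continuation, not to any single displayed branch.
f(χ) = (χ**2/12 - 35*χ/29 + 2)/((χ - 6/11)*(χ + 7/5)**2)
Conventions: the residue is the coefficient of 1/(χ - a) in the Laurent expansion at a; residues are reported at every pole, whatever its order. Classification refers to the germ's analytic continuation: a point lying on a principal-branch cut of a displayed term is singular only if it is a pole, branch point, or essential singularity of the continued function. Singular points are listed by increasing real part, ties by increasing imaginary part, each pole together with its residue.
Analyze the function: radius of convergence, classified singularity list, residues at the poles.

Denominator factor (χ - 6/11): pole of order 1 at 6/11, modulus 6/11.
Denominator factor (χ + 7/5)^2: pole of order 2 at -7/5, modulus 7/5.
The radius of convergence is the smallest modulus among the singular points: 6/11.
At the order-2 pole -7/5 set g(χ) = (χ - (-7/5))^2*f(χ) = (χ**2/12 - 35*χ/29 + 2)/(χ - 6/11).
Order-2 pole: residue = g'(a); g'(-7/5) = -1106479/3984252, so the residue is -1106479/3984252.
At the order-1 pole 6/11 set g(χ) = (χ - (6/11))*f(χ) = (χ**2/12 - 35*χ/29 + 2)/(χ + 7/5)**2.
Simple pole: residue = g(a) at a = 6/11, which is 119875/332021.
List the singular points by increasing real part (a conjugate pair: the negative imaginary part first).

Radius of convergence at 0: 6/11.
At -7/5: a pole of order 2; residue -1106479/3984252.
At 6/11: a pole of order 1; residue 119875/332021.


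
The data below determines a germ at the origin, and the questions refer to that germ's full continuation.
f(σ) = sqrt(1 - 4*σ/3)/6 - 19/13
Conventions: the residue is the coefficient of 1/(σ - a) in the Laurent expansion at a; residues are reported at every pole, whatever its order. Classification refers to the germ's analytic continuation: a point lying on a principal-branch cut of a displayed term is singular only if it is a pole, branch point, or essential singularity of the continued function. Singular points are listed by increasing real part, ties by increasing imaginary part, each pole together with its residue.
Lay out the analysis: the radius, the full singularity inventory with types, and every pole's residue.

Branch term (1/6)*sqrt(1 - σ/(3/4)): its argument vanishes at σ = 3/4, a square-root branch point, modulus 3/4.
The radius of convergence is the smallest modulus among the singular points: 3/4.

Radius of convergence at 0: 3/4.
At 3/4: an algebraic (square-root) branch point.


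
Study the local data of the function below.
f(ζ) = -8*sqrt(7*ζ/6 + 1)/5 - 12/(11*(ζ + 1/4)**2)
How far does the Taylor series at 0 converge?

Denominator factor (ζ + 1/4)^2: pole of order 2 at -1/4, modulus 1/4.
Branch term (-8/5)*sqrt(1 - ζ/(-6/7)): its argument vanishes at ζ = -6/7, a square-root branch point, modulus 6/7.
The radius of convergence is the smallest modulus among the singular points: 1/4.

The radius of convergence is 1/4.


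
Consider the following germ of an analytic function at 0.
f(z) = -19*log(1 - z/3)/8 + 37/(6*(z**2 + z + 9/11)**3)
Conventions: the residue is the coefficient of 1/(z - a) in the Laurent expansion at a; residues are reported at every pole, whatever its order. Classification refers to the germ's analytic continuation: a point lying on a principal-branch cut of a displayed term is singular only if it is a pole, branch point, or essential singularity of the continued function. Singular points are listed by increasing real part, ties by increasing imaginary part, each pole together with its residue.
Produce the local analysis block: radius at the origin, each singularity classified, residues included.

Radius of convergence at 0: (3/11)*sqrt(11).
At (-1/2) - ((5/22)*sqrt(11))*i: a pole of order 3; residue ((4477/3125)*sqrt(11))*i.
At (-1/2) + ((5/22)*sqrt(11))*i: a pole of order 3; residue -((4477/3125)*sqrt(11))*i.
At 3: a logarithmic branch point.

Denominator factor (z**2 + z + 9/11)^3: discriminant -25/11, complex-conjugate roots (-1/2) + ((5/22)*sqrt(11))*i and (-1/2) - ((5/22)*sqrt(11))*i; poles of order 3, moduli (3/11)*sqrt(11) and (3/11)*sqrt(11).
Branch term (-19/8)*log(1 - z/(3)): its argument vanishes at z = 3, a logarithmic branch point, modulus 3.
The radius of convergence is the smallest modulus among the singular points: (3/11)*sqrt(11).
The branch term is analytic at (-1/2) - ((5/22)*sqrt(11))*i and contributes nothing to the residue; only the rational part matters.
The factor z**2 + z + 9/11 splits as (z - a)(z - a') with a = (-1/2) - ((5/22)*sqrt(11))*i, a' = (-1/2) + ((5/22)*sqrt(11))*i. At the order-3 pole a set g(z) = (z - a)^3*(rational part) = [37/6] / (z - a')^3.
Order-3 pole: residue = g''(a)/2; g''((-1/2) - ((5/22)*sqrt(11))*i) = ((8954/3125)*sqrt(11))*i, so the residue is ((4477/3125)*sqrt(11))*i.
The branch term is analytic at (-1/2) + ((5/22)*sqrt(11))*i and contributes nothing to the residue; only the rational part matters.
The factor z**2 + z + 9/11 splits as (z - a)(z - a') with a = (-1/2) + ((5/22)*sqrt(11))*i, a' = (-1/2) - ((5/22)*sqrt(11))*i. At the order-3 pole a set g(z) = (z - a)^3*(rational part) = [37/6] / (z - a')^3.
Order-3 pole: residue = g''(a)/2; g''((-1/2) + ((5/22)*sqrt(11))*i) = -((8954/3125)*sqrt(11))*i, so the residue is -((4477/3125)*sqrt(11))*i.
List the singular points by increasing real part (a conjugate pair: the negative imaginary part first).


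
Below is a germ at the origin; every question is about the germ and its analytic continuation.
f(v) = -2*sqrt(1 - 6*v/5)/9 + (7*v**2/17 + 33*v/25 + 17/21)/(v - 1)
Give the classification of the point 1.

The denominator factor v - 1 vanishes at 1 and appears to the power 1; the numerator there equals 22681/8925, nonzero, and no other factor vanishes.
The branch terms are analytic at this point.
Hence a pole whose order is the multiplicity, 1.

The point is a pole of order 1.


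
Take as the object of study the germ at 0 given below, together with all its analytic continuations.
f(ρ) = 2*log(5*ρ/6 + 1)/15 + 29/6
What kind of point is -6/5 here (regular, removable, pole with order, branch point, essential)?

The point is a logarithmic branch point.

The term (2/15)*log(1 - ρ/(-6/5)) has argument 1 - -6/5/(-6/5) = 0 at -6/5: a logarithmic (infinitely-sheeted) branch point; the remaining terms are analytic or single-valued there.


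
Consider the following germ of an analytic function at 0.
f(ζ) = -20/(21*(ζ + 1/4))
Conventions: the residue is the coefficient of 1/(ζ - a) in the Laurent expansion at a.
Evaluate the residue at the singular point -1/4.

At the order-1 pole -1/4 set g(ζ) = (ζ - (-1/4))*f(ζ) = -20/21.
Simple pole: residue = g(a) at a = -1/4, which is -20/21.

The residue is -20/21.


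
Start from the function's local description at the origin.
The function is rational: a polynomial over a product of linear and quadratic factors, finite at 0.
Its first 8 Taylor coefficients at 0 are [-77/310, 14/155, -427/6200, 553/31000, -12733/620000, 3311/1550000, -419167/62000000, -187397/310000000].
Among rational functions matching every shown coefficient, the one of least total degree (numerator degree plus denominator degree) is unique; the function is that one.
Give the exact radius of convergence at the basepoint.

The radius of convergence is 10/7.

No rational of total degree below 3 reproduces all 8 coefficients; solving the [1/2] Pade equations on them gives f(τ) = (22/31 - 2*τ/5)/((τ - 10/7)*(τ + 2)), whose expansion matches every shown term.
Denominator factor (τ + 2): pole of order 1 at -2, modulus 2.
Denominator factor (τ - 10/7): pole of order 1 at 10/7, modulus 10/7.
The radius of convergence is the smallest modulus among the singular points: 10/7.


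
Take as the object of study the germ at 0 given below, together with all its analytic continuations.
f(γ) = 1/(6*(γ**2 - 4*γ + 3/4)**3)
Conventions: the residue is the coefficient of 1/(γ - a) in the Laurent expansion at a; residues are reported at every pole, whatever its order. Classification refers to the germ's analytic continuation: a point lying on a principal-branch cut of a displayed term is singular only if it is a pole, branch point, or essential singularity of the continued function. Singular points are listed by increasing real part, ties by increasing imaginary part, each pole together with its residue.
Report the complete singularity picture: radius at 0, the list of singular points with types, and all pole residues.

Radius of convergence at 0: 2 - (1/2)*sqrt(13).
At 2 - (1/2)*sqrt(13): a pole of order 3; residue -(1/2197)*sqrt(13).
At 2 + (1/2)*sqrt(13): a pole of order 3; residue (1/2197)*sqrt(13).

Denominator factor (γ**2 - 4*γ + 3/4)^3: discriminant 13, real irrational roots 2 + (1/2)*sqrt(13) and 2 - (1/2)*sqrt(13); poles of order 3, moduli 2 + (1/2)*sqrt(13) and 2 - (1/2)*sqrt(13).
The radius of convergence is the smallest modulus among the singular points: 2 - (1/2)*sqrt(13).
The factor γ**2 - 4*γ + 3/4 splits as (γ - a)(γ - a') with a = 2 - (1/2)*sqrt(13), a' = 2 + (1/2)*sqrt(13). At the order-3 pole a set g(γ) = (γ - a)^3*f(γ) = [1/6] / (γ - a')^3.
Order-3 pole: residue = g''(a)/2; g''(2 - (1/2)*sqrt(13)) = -(2/2197)*sqrt(13), so the residue is -(1/2197)*sqrt(13).
The factor γ**2 - 4*γ + 3/4 splits as (γ - a)(γ - a') with a = 2 + (1/2)*sqrt(13), a' = 2 - (1/2)*sqrt(13). At the order-3 pole a set g(γ) = (γ - a)^3*f(γ) = [1/6] / (γ - a')^3.
Order-3 pole: residue = g''(a)/2; g''(2 + (1/2)*sqrt(13)) = (2/2197)*sqrt(13), so the residue is (1/2197)*sqrt(13).
List the singular points by increasing real part (a conjugate pair: the negative imaginary part first).


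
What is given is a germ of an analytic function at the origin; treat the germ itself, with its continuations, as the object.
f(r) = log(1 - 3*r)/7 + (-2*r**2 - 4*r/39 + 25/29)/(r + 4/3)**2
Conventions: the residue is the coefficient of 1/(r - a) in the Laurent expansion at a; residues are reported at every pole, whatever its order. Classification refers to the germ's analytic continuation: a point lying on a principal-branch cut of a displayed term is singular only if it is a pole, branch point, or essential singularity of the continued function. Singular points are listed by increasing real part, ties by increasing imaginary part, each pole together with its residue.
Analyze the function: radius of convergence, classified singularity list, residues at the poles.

Radius of convergence at 0: 1/3.
At -4/3: a pole of order 2; residue 68/13.
At 1/3: a logarithmic branch point.

Denominator factor (r + 4/3)^2: pole of order 2 at -4/3, modulus 4/3.
Branch term (1/7)*log(1 - r/(1/3)): its argument vanishes at r = 1/3, a logarithmic branch point, modulus 1/3.
The radius of convergence is the smallest modulus among the singular points: 1/3.
The branch term is analytic at -4/3 and contributes nothing to the residue; only the rational part matters.
At the order-2 pole -4/3 set g(r) = (r - (-4/3))^2*(rational part) = -2*r**2 - 4*r/39 + 25/29.
Order-2 pole: residue = g'(a); g'(-4/3) = 68/13, so the residue is 68/13.
List the singular points by increasing real part (a conjugate pair: the negative imaginary part first).


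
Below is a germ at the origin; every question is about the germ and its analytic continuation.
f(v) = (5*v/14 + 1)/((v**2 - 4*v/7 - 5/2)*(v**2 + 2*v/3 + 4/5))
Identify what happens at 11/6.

Denominator factors: v**2 + 2*v/3 + 4/5 = 323/60 at v = 11/6; v**2 - 4*v/7 - 5/2 = -47/252 at v = 11/6 — none vanishes.
So the germ continues analytically to 11/6.

The point is a regular point.


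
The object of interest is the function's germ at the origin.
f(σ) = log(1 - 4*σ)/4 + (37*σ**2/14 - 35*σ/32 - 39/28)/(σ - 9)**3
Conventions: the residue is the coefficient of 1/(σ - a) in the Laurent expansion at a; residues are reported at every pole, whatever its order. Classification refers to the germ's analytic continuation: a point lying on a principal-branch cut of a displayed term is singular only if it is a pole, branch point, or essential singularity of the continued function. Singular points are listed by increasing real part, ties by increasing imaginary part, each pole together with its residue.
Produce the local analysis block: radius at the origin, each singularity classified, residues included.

Denominator factor (σ - 9)^3: pole of order 3 at 9, modulus 9.
Branch term (1/4)*log(1 - σ/(1/4)): its argument vanishes at σ = 1/4, a logarithmic branch point, modulus 1/4.
The radius of convergence is the smallest modulus among the singular points: 1/4.
The branch term is analytic at 9 and contributes nothing to the residue; only the rational part matters.
At the order-3 pole 9 set g(σ) = (σ - (9))^3*(rational part) = 37*σ**2/14 - 35*σ/32 - 39/28.
Order-3 pole: residue = g''(a)/2; g''(9) = 37/7, so the residue is 37/14.
List the singular points by increasing real part (a conjugate pair: the negative imaginary part first).

Radius of convergence at 0: 1/4.
At 1/4: a logarithmic branch point.
At 9: a pole of order 3; residue 37/14.


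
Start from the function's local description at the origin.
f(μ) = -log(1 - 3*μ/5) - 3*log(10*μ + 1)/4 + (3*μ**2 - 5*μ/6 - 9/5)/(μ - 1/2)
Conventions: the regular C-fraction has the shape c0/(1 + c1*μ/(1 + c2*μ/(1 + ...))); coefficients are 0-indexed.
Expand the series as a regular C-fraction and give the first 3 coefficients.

The regular C-fraction coefficients are [18/5, -59/108, -783091/31860].

Taylor coefficients (expand at 0): a_0 = 18/5, a_1 = 59/30, a_2 = 3706/75.
c0 = a_0 = 18/5. Peel one level at a time: if S = 1 + c*μ/S' with S'(0) = 1, then c is the μ-coefficient of S and S' = c*μ/(S - 1).
S_1 = c0/f = 1 + (-59/108)*μ + (-783091/58320)*μ^2 + ...; c1 = -59/108.
S_2 = c1*μ/(S_1 - 1) = 1 + (-783091/31860)*μ + ...; c2 = -783091/31860.


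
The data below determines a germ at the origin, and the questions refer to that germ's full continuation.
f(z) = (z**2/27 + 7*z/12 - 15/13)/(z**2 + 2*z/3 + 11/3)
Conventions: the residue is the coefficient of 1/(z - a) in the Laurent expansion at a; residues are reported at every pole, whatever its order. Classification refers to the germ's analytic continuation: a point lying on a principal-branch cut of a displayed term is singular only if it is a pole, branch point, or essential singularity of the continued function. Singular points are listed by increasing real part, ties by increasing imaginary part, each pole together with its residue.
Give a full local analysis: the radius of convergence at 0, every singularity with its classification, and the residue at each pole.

Denominator factor (z**2 + 2*z/3 + 11/3): discriminant -128/9, complex-conjugate roots (-1/3) + ((4/3)*sqrt(2))*i and (-1/3) - ((4/3)*sqrt(2))*i; poles of order 1, moduli (1/3)*sqrt(33) and (1/3)*sqrt(33).
The radius of convergence is the smallest modulus among the singular points: (1/3)*sqrt(33).
The factor z**2 + 2*z/3 + 11/3 splits as (z - a)(z - a') with a = (-1/3) - ((4/3)*sqrt(2))*i, a' = (-1/3) + ((4/3)*sqrt(2))*i. At the order-1 pole a set g(z) = (z - a)*f(z) = [z**2/27 + 7*z/12 - 15/13] / (z - a').
Simple pole: residue = g(a) at a = (-1/3) - ((4/3)*sqrt(2))*i, which is (181/648) - ((18649/67392)*sqrt(2))*i.
The factor z**2 + 2*z/3 + 11/3 splits as (z - a)(z - a') with a = (-1/3) + ((4/3)*sqrt(2))*i, a' = (-1/3) - ((4/3)*sqrt(2))*i. At the order-1 pole a set g(z) = (z - a)*f(z) = [z**2/27 + 7*z/12 - 15/13] / (z - a').
Simple pole: residue = g(a) at a = (-1/3) + ((4/3)*sqrt(2))*i, which is (181/648) + ((18649/67392)*sqrt(2))*i.
List the singular points by increasing real part (a conjugate pair: the negative imaginary part first).

Radius of convergence at 0: (1/3)*sqrt(33).
At (-1/3) - ((4/3)*sqrt(2))*i: a pole of order 1; residue (181/648) - ((18649/67392)*sqrt(2))*i.
At (-1/3) + ((4/3)*sqrt(2))*i: a pole of order 1; residue (181/648) + ((18649/67392)*sqrt(2))*i.


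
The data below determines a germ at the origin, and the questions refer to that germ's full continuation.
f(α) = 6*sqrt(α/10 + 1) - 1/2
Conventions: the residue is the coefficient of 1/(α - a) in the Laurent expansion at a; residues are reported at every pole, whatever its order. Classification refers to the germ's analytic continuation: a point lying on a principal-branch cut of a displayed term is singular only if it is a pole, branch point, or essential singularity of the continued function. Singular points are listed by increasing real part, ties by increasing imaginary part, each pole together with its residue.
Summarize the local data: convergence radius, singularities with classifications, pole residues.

Radius of convergence at 0: 10.
At -10: an algebraic (square-root) branch point.

Branch term (6)*sqrt(1 - α/(-10)): its argument vanishes at α = -10, a square-root branch point, modulus 10.
The radius of convergence is the smallest modulus among the singular points: 10.


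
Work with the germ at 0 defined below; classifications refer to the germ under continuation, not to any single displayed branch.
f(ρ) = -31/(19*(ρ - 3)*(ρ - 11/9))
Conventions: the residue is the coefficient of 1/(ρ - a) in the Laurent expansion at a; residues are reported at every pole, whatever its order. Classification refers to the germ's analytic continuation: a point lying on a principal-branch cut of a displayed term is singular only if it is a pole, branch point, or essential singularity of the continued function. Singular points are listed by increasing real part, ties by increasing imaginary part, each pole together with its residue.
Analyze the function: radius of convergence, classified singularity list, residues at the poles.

Radius of convergence at 0: 11/9.
At 11/9: a pole of order 1; residue 279/304.
At 3: a pole of order 1; residue -279/304.

Denominator factor (ρ - 3): pole of order 1 at 3, modulus 3.
Denominator factor (ρ - 11/9): pole of order 1 at 11/9, modulus 11/9.
The radius of convergence is the smallest modulus among the singular points: 11/9.
At the order-1 pole 11/9 set g(ρ) = (ρ - (11/9))*f(ρ) = -31/(19*(ρ - 3)).
Simple pole: residue = g(a) at a = 11/9, which is 279/304.
At the order-1 pole 3 set g(ρ) = (ρ - (3))*f(ρ) = -31/(19*(ρ - 11/9)).
Simple pole: residue = g(a) at a = 3, which is -279/304.
List the singular points by increasing real part (a conjugate pair: the negative imaginary part first).


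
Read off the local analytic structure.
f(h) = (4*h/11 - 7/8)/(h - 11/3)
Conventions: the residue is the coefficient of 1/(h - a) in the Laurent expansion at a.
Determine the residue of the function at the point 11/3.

At the order-1 pole 11/3 set g(h) = (h - (11/3))*f(h) = 4*h/11 - 7/8.
Simple pole: residue = g(a) at a = 11/3, which is 11/24.

The residue is 11/24.


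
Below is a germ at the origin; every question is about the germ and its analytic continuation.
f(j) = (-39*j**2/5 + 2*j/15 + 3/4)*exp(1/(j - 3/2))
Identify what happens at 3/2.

The exponent 1/(j - (3/2)) has a pole at 3/2, so exp(1/(j - (3/2))) takes every nonzero value near it: an essential singularity (not a pole of any order).

The point is an essential singularity.


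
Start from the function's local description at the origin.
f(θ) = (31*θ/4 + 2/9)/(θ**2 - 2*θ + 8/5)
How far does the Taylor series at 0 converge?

The radius of convergence is (2/5)*sqrt(10).

Denominator factor (θ**2 - 2*θ + 8/5): discriminant -12/5, complex-conjugate roots (1) + ((1/5)*sqrt(15))*i and (1) - ((1/5)*sqrt(15))*i; poles of order 1, moduli (2/5)*sqrt(10) and (2/5)*sqrt(10).
The radius of convergence is the smallest modulus among the singular points: (2/5)*sqrt(10).


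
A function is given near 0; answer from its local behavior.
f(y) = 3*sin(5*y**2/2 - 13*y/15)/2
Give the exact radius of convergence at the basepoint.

The factor sin(5*y**2/2 - 13*y/15) is entire and contributes no finite singular point.
The polynomial part has no poles.
No finite singular points: the Taylor series at 0 converges everywhere.

The radius of convergence is infinite.


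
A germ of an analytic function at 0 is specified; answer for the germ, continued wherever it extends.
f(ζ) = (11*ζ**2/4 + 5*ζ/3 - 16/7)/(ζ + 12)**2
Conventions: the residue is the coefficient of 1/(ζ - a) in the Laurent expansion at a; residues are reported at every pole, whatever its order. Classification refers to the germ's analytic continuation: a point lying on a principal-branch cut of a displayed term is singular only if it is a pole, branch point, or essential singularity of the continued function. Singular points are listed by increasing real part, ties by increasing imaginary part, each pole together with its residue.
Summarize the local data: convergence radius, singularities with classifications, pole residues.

Denominator factor (ζ + 12)^2: pole of order 2 at -12, modulus 12.
The radius of convergence is the smallest modulus among the singular points: 12.
At the order-2 pole -12 set g(ζ) = (ζ - (-12))^2*f(ζ) = 11*ζ**2/4 + 5*ζ/3 - 16/7.
Order-2 pole: residue = g'(a); g'(-12) = -193/3, so the residue is -193/3.

Radius of convergence at 0: 12.
At -12: a pole of order 2; residue -193/3.


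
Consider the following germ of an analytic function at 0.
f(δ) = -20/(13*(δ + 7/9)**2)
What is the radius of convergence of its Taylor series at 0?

Denominator factor (δ + 7/9)^2: pole of order 2 at -7/9, modulus 7/9.
The radius of convergence is the smallest modulus among the singular points: 7/9.

The radius of convergence is 7/9.


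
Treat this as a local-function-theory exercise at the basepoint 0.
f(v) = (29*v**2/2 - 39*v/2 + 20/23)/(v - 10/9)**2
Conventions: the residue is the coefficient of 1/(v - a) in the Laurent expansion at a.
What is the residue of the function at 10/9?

The residue is 229/18.

At the order-2 pole 10/9 set g(v) = (v - (10/9))^2*f(v) = 29*v**2/2 - 39*v/2 + 20/23.
Order-2 pole: residue = g'(a); g'(10/9) = 229/18, so the residue is 229/18.


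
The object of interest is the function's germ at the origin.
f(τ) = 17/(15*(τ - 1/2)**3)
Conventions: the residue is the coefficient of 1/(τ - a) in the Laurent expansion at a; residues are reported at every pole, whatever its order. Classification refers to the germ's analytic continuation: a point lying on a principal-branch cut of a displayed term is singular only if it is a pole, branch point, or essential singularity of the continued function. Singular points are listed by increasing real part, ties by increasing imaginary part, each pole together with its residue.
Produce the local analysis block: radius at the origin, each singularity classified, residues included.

Radius of convergence at 0: 1/2.
At 1/2: a pole of order 3; residue 0.

Denominator factor (τ - 1/2)^3: pole of order 3 at 1/2, modulus 1/2.
The radius of convergence is the smallest modulus among the singular points: 1/2.
At the order-3 pole 1/2 set g(τ) = (τ - (1/2))^3*f(τ) = 17/15.
Order-3 pole: residue = g''(a)/2; g''(1/2) = 0, so the residue is 0.
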